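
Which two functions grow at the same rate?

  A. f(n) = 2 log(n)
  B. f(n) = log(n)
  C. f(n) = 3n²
A and B

Examining each function:
  A. 2 log(n) is O(log n)
  B. log(n) is O(log n)
  C. 3n² is O(n²)

Functions A and B both have the same complexity class.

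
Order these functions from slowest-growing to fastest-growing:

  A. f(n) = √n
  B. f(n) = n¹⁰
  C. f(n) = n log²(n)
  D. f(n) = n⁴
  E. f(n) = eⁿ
A < C < D < B < E

Comparing growth rates:
A = √n is O(√n)
C = n log²(n) is O(n log² n)
D = n⁴ is O(n⁴)
B = n¹⁰ is O(n¹⁰)
E = eⁿ is O(eⁿ)

Therefore, the order from slowest to fastest is: A < C < D < B < E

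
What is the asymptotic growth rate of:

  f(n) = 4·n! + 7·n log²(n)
Θ(n!)

Order the terms by growth rate: 7·n log²(n) ≺ 4·n!.
The fastest-growing term 4·n! dominates as n → ∞; dropping its constant factor gives Θ(n!).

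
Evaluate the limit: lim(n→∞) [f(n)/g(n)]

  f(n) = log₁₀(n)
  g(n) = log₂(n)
log(2)/log(10)

Since log₁₀(n) and log₂(n) have the same growth rate (O(log n)),
the ratio converges to a constant: log(2)/log(10).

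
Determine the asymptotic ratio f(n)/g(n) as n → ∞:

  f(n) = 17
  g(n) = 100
17/100

Since 17 and 100 have the same growth rate (O(1)),
the ratio converges to a constant: 17/100.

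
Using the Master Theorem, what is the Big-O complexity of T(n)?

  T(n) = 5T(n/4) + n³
Θ(n³)

Master Theorem: a = 5, b = 4, f(n) = n³.
Compute the critical exponent d = log₄(5) = 1.161.
Compare f(n) = Θ(n³) against n^d:
  k = 3 > d = 1.161, so f(n) = Ω(n^(d+ε)) — Case 3.
  Regularity: a·(n/b)^3/n^3 = a/b^3 = 5/64 < 1 ✓.
  The top-level work dominates: T(n) = Θ(f(n)) = Θ(n³).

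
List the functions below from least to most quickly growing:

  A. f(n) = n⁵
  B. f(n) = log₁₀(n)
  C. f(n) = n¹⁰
B < A < C

Comparing growth rates:
B = log₁₀(n) is O(log n)
A = n⁵ is O(n⁵)
C = n¹⁰ is O(n¹⁰)

Therefore, the order from slowest to fastest is: B < A < C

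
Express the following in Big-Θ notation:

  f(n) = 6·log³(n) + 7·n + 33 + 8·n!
Θ(n!)

Order the terms by growth rate: 33 ≺ 6·log³(n) ≺ 7·n ≺ 8·n!.
The fastest-growing term 8·n! dominates as n → ∞; dropping its constant factor gives Θ(n!).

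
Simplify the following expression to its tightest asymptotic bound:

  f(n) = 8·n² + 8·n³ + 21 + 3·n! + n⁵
Θ(n!)

Order the terms by growth rate: 21 ≺ 8·n² ≺ 8·n³ ≺ n⁵ ≺ 3·n!.
The fastest-growing term 3·n! dominates as n → ∞; dropping its constant factor gives Θ(n!).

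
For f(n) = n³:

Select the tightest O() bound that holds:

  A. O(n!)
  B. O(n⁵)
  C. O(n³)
C

f(n) = n³ is O(n³).
All listed options are valid Big-O bounds (upper bounds),
but O(n³) is the tightest (smallest valid bound).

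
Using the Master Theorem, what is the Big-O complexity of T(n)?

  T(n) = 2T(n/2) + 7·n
Θ(n log n)

Master Theorem: a = 2, b = 2, f(n) = 7·n.
Compute the critical exponent d = log₂(2) = 1.
Compare f(n) = Θ(n) against n^d:
  k = 1 = d, so f(n) = Θ(n^d) — Case 2.
  Work is balanced across levels: T(n) = Θ(n^d log n) = Θ(n log n).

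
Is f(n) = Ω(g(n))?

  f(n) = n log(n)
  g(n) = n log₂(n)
True

f(n) = n log(n) and g(n) = n log₂(n) are both O(n log n).
Big-Ω permits equal growth rates (f ≥ c·g for some c > 0), so f(n) = Ω(g(n)) is true.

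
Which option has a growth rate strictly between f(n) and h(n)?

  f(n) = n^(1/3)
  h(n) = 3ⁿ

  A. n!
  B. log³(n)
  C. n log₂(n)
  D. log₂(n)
C

We need g(n) with n^(1/3) = o(g(n)) and g(n) = o(3ⁿ), i.e. O(n^(1/3)) ≺ g ≺ O(3ⁿ).
Check each option:
  A. n! — O(n!) does not grow strictly slower than h(n)
  B. log³(n) — O(log³ n) does not grow strictly faster than f(n)
  C. n log₂(n) — O(n log n) is strictly between O(n^(1/3)) and O(3ⁿ) ✓
  D. log₂(n) — O(log n) does not grow strictly faster than f(n)

Only option C (n log₂(n)) lies strictly between.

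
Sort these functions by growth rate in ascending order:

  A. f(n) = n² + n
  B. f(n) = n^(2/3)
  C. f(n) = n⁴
B < A < C

Comparing growth rates:
B = n^(2/3) is O(n^(2/3))
A = n² + n is O(n²)
C = n⁴ is O(n⁴)

Therefore, the order from slowest to fastest is: B < A < C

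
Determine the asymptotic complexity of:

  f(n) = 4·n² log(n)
O(n² log n)

The dominant term in 4·n² log(n) is 4·n² log(n), which is Θ(n² log n).
Constants are absorbed, so the tightest bound is O(n² log n).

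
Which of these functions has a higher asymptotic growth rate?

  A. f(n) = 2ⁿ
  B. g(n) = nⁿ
B

f(n) = 2ⁿ is O(2ⁿ), while g(n) = nⁿ is O(nⁿ).
Since O(nⁿ) grows faster than O(2ⁿ), g(n) dominates.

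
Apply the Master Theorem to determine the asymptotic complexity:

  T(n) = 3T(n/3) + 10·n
Θ(n log n)

Master Theorem: a = 3, b = 3, f(n) = 10·n.
Compute the critical exponent d = log₃(3) = 1.
Compare f(n) = Θ(n) against n^d:
  k = 1 = d, so f(n) = Θ(n^d) — Case 2.
  Work is balanced across levels: T(n) = Θ(n^d log n) = Θ(n log n).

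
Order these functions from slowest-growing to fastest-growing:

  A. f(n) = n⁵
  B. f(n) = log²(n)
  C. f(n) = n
B < C < A

Comparing growth rates:
B = log²(n) is O(log² n)
C = n is O(n)
A = n⁵ is O(n⁵)

Therefore, the order from slowest to fastest is: B < C < A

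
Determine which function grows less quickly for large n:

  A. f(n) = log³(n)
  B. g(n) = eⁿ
A

f(n) = log³(n) is O(log³ n), while g(n) = eⁿ is O(eⁿ).
Since O(log³ n) grows slower than O(eⁿ), f(n) is dominated.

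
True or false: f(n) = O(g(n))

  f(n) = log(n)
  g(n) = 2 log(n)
True

f(n) = log(n) and g(n) = 2 log(n) are both O(log n).
Big-O permits equal growth rates (f ≤ c·g for some c), so f(n) = O(g(n)) is true.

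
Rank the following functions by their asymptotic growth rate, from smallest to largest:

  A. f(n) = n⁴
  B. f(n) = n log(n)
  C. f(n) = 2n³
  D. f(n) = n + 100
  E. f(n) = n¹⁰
D < B < C < A < E

Comparing growth rates:
D = n + 100 is O(n)
B = n log(n) is O(n log n)
C = 2n³ is O(n³)
A = n⁴ is O(n⁴)
E = n¹⁰ is O(n¹⁰)

Therefore, the order from slowest to fastest is: D < B < C < A < E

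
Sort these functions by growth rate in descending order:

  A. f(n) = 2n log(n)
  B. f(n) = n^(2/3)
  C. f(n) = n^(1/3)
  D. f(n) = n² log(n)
D > A > B > C

Comparing growth rates:
D = n² log(n) is O(n² log n)
A = 2n log(n) is O(n log n)
B = n^(2/3) is O(n^(2/3))
C = n^(1/3) is O(n^(1/3))

Therefore, the order from fastest to slowest is: D > A > B > C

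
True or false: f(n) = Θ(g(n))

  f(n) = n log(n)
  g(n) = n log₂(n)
True

f(n) = n log(n) and g(n) = n log₂(n) are both O(n log n).
Since they have the same asymptotic growth rate, f(n) = Θ(g(n)) is true.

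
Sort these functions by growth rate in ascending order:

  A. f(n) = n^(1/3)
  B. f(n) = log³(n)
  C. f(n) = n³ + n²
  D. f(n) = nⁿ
B < A < C < D

Comparing growth rates:
B = log³(n) is O(log³ n)
A = n^(1/3) is O(n^(1/3))
C = n³ + n² is O(n³)
D = nⁿ is O(nⁿ)

Therefore, the order from slowest to fastest is: B < A < C < D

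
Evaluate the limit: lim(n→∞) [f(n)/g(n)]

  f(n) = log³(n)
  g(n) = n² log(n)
0

Since log³(n) (O(log³ n)) grows slower than n² log(n) (O(n² log n)),
the ratio f(n)/g(n) → 0 as n → ∞.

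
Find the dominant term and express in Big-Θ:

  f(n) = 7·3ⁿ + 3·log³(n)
Θ(3ⁿ)

Order the terms by growth rate: 3·log³(n) ≺ 7·3ⁿ.
The fastest-growing term 7·3ⁿ dominates as n → ∞; dropping its constant factor gives Θ(3ⁿ).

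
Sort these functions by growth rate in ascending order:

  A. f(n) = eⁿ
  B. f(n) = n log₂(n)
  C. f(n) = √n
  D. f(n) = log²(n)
D < C < B < A

Comparing growth rates:
D = log²(n) is O(log² n)
C = √n is O(√n)
B = n log₂(n) is O(n log n)
A = eⁿ is O(eⁿ)

Therefore, the order from slowest to fastest is: D < C < B < A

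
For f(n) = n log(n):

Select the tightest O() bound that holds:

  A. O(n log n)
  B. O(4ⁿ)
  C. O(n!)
A

f(n) = n log(n) is O(n log n).
All listed options are valid Big-O bounds (upper bounds),
but O(n log n) is the tightest (smallest valid bound).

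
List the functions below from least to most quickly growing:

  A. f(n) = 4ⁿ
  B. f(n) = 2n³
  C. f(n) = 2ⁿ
B < C < A

Comparing growth rates:
B = 2n³ is O(n³)
C = 2ⁿ is O(2ⁿ)
A = 4ⁿ is O(4ⁿ)

Therefore, the order from slowest to fastest is: B < C < A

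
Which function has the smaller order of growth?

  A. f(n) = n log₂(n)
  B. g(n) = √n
B

f(n) = n log₂(n) is O(n log n), while g(n) = √n is O(√n).
Since O(√n) grows slower than O(n log n), g(n) is dominated.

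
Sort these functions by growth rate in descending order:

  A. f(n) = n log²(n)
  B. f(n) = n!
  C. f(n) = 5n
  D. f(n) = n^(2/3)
B > A > C > D

Comparing growth rates:
B = n! is O(n!)
A = n log²(n) is O(n log² n)
C = 5n is O(n)
D = n^(2/3) is O(n^(2/3))

Therefore, the order from fastest to slowest is: B > A > C > D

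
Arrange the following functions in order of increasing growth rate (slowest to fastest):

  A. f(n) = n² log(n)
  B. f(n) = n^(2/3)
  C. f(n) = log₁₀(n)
C < B < A

Comparing growth rates:
C = log₁₀(n) is O(log n)
B = n^(2/3) is O(n^(2/3))
A = n² log(n) is O(n² log n)

Therefore, the order from slowest to fastest is: C < B < A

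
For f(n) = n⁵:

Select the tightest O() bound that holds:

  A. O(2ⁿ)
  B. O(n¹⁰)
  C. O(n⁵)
C

f(n) = n⁵ is O(n⁵).
All listed options are valid Big-O bounds (upper bounds),
but O(n⁵) is the tightest (smallest valid bound).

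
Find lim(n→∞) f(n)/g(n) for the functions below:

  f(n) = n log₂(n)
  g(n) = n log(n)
1/log(2)

Since n log₂(n) and n log(n) have the same growth rate (O(n log n)),
the ratio converges to a constant: 1/log(2).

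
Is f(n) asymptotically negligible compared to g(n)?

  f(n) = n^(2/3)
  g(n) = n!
True

f(n) = n^(2/3) is O(n^(2/3)), and g(n) = n! is O(n!).
Since O(n^(2/3)) grows strictly slower than O(n!), f(n) = o(g(n)) is true.
This means lim(n→∞) f(n)/g(n) = 0.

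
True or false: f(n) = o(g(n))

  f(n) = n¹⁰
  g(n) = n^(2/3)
False

f(n) = n¹⁰ is O(n¹⁰), and g(n) = n^(2/3) is O(n^(2/3)).
Since O(n¹⁰) grows faster than or equal to O(n^(2/3)), f(n) = o(g(n)) is false.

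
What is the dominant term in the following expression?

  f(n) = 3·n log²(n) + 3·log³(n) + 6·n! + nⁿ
nⁿ

Looking at each term:
  - 3·n log²(n) is O(n log² n)
  - 3·log³(n) is O(log³ n)
  - 6·n! is O(n!)
  - nⁿ is O(nⁿ)

The term nⁿ (O(nⁿ)) grows fastest and dominates all others.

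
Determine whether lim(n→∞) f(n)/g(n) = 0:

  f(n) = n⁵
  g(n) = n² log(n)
False

f(n) = n⁵ is O(n⁵), and g(n) = n² log(n) is O(n² log n).
Since O(n⁵) grows faster than or equal to O(n² log n), f(n) = o(g(n)) is false.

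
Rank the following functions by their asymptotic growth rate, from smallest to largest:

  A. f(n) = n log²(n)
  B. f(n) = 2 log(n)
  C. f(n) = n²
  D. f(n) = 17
D < B < A < C

Comparing growth rates:
D = 17 is O(1)
B = 2 log(n) is O(log n)
A = n log²(n) is O(n log² n)
C = n² is O(n²)

Therefore, the order from slowest to fastest is: D < B < A < C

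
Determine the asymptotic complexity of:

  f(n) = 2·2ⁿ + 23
O(2ⁿ)

The dominant term in 2·2ⁿ + 23 is 2·2ⁿ, which is Θ(2ⁿ).
Lower-order terms (23) are asymptotically negligible.
Constants are absorbed, so the tightest bound is O(2ⁿ).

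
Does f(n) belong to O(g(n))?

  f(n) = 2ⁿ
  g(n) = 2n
False

f(n) = 2ⁿ is O(2ⁿ), and g(n) = 2n is O(n).
Since O(2ⁿ) grows faster than O(n), f(n) = O(g(n)) is false.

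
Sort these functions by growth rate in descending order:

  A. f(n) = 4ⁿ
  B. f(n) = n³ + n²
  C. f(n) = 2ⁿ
A > C > B

Comparing growth rates:
A = 4ⁿ is O(4ⁿ)
C = 2ⁿ is O(2ⁿ)
B = n³ + n² is O(n³)

Therefore, the order from fastest to slowest is: A > C > B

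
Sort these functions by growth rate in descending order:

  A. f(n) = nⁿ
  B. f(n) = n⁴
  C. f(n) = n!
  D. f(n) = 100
A > C > B > D

Comparing growth rates:
A = nⁿ is O(nⁿ)
C = n! is O(n!)
B = n⁴ is O(n⁴)
D = 100 is O(1)

Therefore, the order from fastest to slowest is: A > C > B > D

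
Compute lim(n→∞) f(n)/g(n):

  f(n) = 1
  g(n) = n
0

Since 1 (O(1)) grows slower than n (O(n)),
the ratio f(n)/g(n) → 0 as n → ∞.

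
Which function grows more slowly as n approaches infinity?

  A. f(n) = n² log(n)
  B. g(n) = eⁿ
A

f(n) = n² log(n) is O(n² log n), while g(n) = eⁿ is O(eⁿ).
Since O(n² log n) grows slower than O(eⁿ), f(n) is dominated.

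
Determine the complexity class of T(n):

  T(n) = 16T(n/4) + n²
Θ(n² log n)

Master Theorem: a = 16, b = 4, f(n) = n².
Compute the critical exponent d = log₄(16) = 2.
Compare f(n) = Θ(n²) against n^d:
  k = 2 = d, so f(n) = Θ(n^d) — Case 2.
  Work is balanced across levels: T(n) = Θ(n^d log n) = Θ(n² log n).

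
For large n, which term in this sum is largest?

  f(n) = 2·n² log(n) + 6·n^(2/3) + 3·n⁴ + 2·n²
3·n⁴

Looking at each term:
  - 2·n² log(n) is O(n² log n)
  - 6·n^(2/3) is O(n^(2/3))
  - 3·n⁴ is O(n⁴)
  - 2·n² is O(n²)

The term 3·n⁴ (O(n⁴)) grows fastest and dominates all others.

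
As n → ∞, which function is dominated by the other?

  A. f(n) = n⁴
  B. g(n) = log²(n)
B

f(n) = n⁴ is O(n⁴), while g(n) = log²(n) is O(log² n).
Since O(log² n) grows slower than O(n⁴), g(n) is dominated.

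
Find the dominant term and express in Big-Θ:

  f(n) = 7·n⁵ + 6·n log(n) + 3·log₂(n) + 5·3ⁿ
Θ(3ⁿ)

Order the terms by growth rate: 3·log₂(n) ≺ 6·n log(n) ≺ 7·n⁵ ≺ 5·3ⁿ.
The fastest-growing term 5·3ⁿ dominates as n → ∞; dropping its constant factor gives Θ(3ⁿ).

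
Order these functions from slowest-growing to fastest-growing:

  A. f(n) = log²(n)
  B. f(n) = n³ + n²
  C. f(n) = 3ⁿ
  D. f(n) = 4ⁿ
A < B < C < D

Comparing growth rates:
A = log²(n) is O(log² n)
B = n³ + n² is O(n³)
C = 3ⁿ is O(3ⁿ)
D = 4ⁿ is O(4ⁿ)

Therefore, the order from slowest to fastest is: A < B < C < D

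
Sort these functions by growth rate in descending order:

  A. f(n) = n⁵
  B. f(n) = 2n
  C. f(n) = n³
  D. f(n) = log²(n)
A > C > B > D

Comparing growth rates:
A = n⁵ is O(n⁵)
C = n³ is O(n³)
B = 2n is O(n)
D = log²(n) is O(log² n)

Therefore, the order from fastest to slowest is: A > C > B > D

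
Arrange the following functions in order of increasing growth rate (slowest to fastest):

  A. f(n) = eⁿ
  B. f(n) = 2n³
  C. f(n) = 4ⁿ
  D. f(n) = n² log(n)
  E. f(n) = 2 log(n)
E < D < B < A < C

Comparing growth rates:
E = 2 log(n) is O(log n)
D = n² log(n) is O(n² log n)
B = 2n³ is O(n³)
A = eⁿ is O(eⁿ)
C = 4ⁿ is O(4ⁿ)

Therefore, the order from slowest to fastest is: E < D < B < A < C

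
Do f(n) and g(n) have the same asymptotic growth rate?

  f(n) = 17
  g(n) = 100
True

f(n) = 17 and g(n) = 100 are both O(1).
Since they have the same asymptotic growth rate, f(n) = Θ(g(n)) is true.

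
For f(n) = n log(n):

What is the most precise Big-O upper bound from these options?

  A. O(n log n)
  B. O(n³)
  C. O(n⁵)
A

f(n) = n log(n) is O(n log n).
All listed options are valid Big-O bounds (upper bounds),
but O(n log n) is the tightest (smallest valid bound).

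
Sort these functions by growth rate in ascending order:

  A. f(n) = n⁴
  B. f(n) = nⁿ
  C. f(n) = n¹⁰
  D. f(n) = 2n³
D < A < C < B

Comparing growth rates:
D = 2n³ is O(n³)
A = n⁴ is O(n⁴)
C = n¹⁰ is O(n¹⁰)
B = nⁿ is O(nⁿ)

Therefore, the order from slowest to fastest is: D < A < C < B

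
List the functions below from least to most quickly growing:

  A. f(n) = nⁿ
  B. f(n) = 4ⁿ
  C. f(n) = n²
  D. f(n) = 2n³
C < D < B < A

Comparing growth rates:
C = n² is O(n²)
D = 2n³ is O(n³)
B = 4ⁿ is O(4ⁿ)
A = nⁿ is O(nⁿ)

Therefore, the order from slowest to fastest is: C < D < B < A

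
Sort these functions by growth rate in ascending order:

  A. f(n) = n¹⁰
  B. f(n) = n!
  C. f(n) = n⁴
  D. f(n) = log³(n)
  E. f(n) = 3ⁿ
D < C < A < E < B

Comparing growth rates:
D = log³(n) is O(log³ n)
C = n⁴ is O(n⁴)
A = n¹⁰ is O(n¹⁰)
E = 3ⁿ is O(3ⁿ)
B = n! is O(n!)

Therefore, the order from slowest to fastest is: D < C < A < E < B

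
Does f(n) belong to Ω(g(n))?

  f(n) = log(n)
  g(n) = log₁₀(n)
True

f(n) = log(n) and g(n) = log₁₀(n) are both O(log n).
Big-Ω permits equal growth rates (f ≥ c·g for some c > 0), so f(n) = Ω(g(n)) is true.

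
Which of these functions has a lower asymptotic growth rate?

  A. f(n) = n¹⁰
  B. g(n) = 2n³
B

f(n) = n¹⁰ is O(n¹⁰), while g(n) = 2n³ is O(n³).
Since O(n³) grows slower than O(n¹⁰), g(n) is dominated.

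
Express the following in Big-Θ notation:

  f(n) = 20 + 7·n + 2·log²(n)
Θ(n)

Order the terms by growth rate: 20 ≺ 2·log²(n) ≺ 7·n.
The fastest-growing term 7·n dominates as n → ∞; dropping its constant factor gives Θ(n).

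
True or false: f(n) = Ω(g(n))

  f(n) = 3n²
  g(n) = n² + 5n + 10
True

f(n) = 3n² and g(n) = n² + 5n + 10 are both O(n²).
Big-Ω permits equal growth rates (f ≥ c·g for some c > 0), so f(n) = Ω(g(n)) is true.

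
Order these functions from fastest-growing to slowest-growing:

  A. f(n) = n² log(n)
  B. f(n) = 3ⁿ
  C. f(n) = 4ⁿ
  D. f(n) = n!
D > C > B > A

Comparing growth rates:
D = n! is O(n!)
C = 4ⁿ is O(4ⁿ)
B = 3ⁿ is O(3ⁿ)
A = n² log(n) is O(n² log n)

Therefore, the order from fastest to slowest is: D > C > B > A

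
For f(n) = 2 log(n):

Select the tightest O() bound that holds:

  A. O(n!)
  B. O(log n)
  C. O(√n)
B

f(n) = 2 log(n) is O(log n).
All listed options are valid Big-O bounds (upper bounds),
but O(log n) is the tightest (smallest valid bound).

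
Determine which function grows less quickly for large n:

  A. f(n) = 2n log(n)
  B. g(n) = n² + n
A

f(n) = 2n log(n) is O(n log n), while g(n) = n² + n is O(n²).
Since O(n log n) grows slower than O(n²), f(n) is dominated.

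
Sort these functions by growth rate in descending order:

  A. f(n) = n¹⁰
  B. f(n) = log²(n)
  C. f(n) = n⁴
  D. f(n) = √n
A > C > D > B

Comparing growth rates:
A = n¹⁰ is O(n¹⁰)
C = n⁴ is O(n⁴)
D = √n is O(√n)
B = log²(n) is O(log² n)

Therefore, the order from fastest to slowest is: A > C > D > B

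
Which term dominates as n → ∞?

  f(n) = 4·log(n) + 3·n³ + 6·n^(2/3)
3·n³

Looking at each term:
  - 4·log(n) is O(log n)
  - 3·n³ is O(n³)
  - 6·n^(2/3) is O(n^(2/3))

The term 3·n³ (O(n³)) grows fastest and dominates all others.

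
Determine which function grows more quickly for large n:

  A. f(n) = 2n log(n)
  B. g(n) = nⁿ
B

f(n) = 2n log(n) is O(n log n), while g(n) = nⁿ is O(nⁿ).
Since O(nⁿ) grows faster than O(n log n), g(n) dominates.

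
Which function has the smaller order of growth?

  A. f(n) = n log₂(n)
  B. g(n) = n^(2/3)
B

f(n) = n log₂(n) is O(n log n), while g(n) = n^(2/3) is O(n^(2/3)).
Since O(n^(2/3)) grows slower than O(n log n), g(n) is dominated.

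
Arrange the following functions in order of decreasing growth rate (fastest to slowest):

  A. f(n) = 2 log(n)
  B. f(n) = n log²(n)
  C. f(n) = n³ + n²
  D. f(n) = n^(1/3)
C > B > D > A

Comparing growth rates:
C = n³ + n² is O(n³)
B = n log²(n) is O(n log² n)
D = n^(1/3) is O(n^(1/3))
A = 2 log(n) is O(log n)

Therefore, the order from fastest to slowest is: C > B > D > A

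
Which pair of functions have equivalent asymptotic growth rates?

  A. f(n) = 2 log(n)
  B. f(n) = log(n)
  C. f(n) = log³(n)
A and B

Examining each function:
  A. 2 log(n) is O(log n)
  B. log(n) is O(log n)
  C. log³(n) is O(log³ n)

Functions A and B both have the same complexity class.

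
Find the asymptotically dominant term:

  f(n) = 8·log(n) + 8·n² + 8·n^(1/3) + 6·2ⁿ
6·2ⁿ

Looking at each term:
  - 8·log(n) is O(log n)
  - 8·n² is O(n²)
  - 8·n^(1/3) is O(n^(1/3))
  - 6·2ⁿ is O(2ⁿ)

The term 6·2ⁿ (O(2ⁿ)) grows fastest and dominates all others.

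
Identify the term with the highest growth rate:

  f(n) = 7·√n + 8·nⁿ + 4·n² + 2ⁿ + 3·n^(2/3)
8·nⁿ

Looking at each term:
  - 7·√n is O(√n)
  - 8·nⁿ is O(nⁿ)
  - 4·n² is O(n²)
  - 2ⁿ is O(2ⁿ)
  - 3·n^(2/3) is O(n^(2/3))

The term 8·nⁿ (O(nⁿ)) grows fastest and dominates all others.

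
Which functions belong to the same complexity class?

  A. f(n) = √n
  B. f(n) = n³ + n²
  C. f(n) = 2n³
B and C

Examining each function:
  A. √n is O(√n)
  B. n³ + n² is O(n³)
  C. 2n³ is O(n³)

Functions B and C both have the same complexity class.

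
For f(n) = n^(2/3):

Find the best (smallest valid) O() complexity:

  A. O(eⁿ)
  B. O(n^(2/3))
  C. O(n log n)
B

f(n) = n^(2/3) is O(n^(2/3)).
All listed options are valid Big-O bounds (upper bounds),
but O(n^(2/3)) is the tightest (smallest valid bound).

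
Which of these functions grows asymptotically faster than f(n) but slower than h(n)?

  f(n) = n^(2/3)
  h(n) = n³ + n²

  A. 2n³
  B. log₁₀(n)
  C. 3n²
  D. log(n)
C

We need g(n) with n^(2/3) = o(g(n)) and g(n) = o(n³ + n²), i.e. O(n^(2/3)) ≺ g ≺ O(n³).
Check each option:
  A. 2n³ — O(n³) does not grow strictly slower than h(n)
  B. log₁₀(n) — O(log n) does not grow strictly faster than f(n)
  C. 3n² — O(n²) is strictly between O(n^(2/3)) and O(n³) ✓
  D. log(n) — O(log n) does not grow strictly faster than f(n)

Only option C (3n²) lies strictly between.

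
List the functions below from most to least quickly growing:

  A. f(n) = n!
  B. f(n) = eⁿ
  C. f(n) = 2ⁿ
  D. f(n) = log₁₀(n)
A > B > C > D

Comparing growth rates:
A = n! is O(n!)
B = eⁿ is O(eⁿ)
C = 2ⁿ is O(2ⁿ)
D = log₁₀(n) is O(log n)

Therefore, the order from fastest to slowest is: A > B > C > D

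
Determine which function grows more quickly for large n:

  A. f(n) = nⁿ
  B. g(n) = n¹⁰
A

f(n) = nⁿ is O(nⁿ), while g(n) = n¹⁰ is O(n¹⁰).
Since O(nⁿ) grows faster than O(n¹⁰), f(n) dominates.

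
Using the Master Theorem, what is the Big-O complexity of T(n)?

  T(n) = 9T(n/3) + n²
Θ(n² log n)

Master Theorem: a = 9, b = 3, f(n) = n².
Compute the critical exponent d = log₃(9) = 2.
Compare f(n) = Θ(n²) against n^d:
  k = 2 = d, so f(n) = Θ(n^d) — Case 2.
  Work is balanced across levels: T(n) = Θ(n^d log n) = Θ(n² log n).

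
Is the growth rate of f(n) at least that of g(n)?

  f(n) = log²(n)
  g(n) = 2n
False

f(n) = log²(n) is O(log² n), and g(n) = 2n is O(n).
Since O(log² n) grows slower than O(n), f(n) = Ω(g(n)) is false.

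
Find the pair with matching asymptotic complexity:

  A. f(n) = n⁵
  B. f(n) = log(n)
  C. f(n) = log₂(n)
B and C

Examining each function:
  A. n⁵ is O(n⁵)
  B. log(n) is O(log n)
  C. log₂(n) is O(log n)

Functions B and C both have the same complexity class.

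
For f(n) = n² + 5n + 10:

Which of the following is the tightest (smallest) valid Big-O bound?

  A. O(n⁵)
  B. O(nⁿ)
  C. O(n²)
C

f(n) = n² + 5n + 10 is O(n²).
All listed options are valid Big-O bounds (upper bounds),
but O(n²) is the tightest (smallest valid bound).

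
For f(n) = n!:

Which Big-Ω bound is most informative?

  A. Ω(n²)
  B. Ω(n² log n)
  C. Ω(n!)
C

f(n) = n! is Ω(n!).
All listed options are valid Big-Ω bounds (lower bounds),
but Ω(n!) is the tightest (largest valid bound).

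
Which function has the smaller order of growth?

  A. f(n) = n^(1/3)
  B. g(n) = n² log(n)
A

f(n) = n^(1/3) is O(n^(1/3)), while g(n) = n² log(n) is O(n² log n).
Since O(n^(1/3)) grows slower than O(n² log n), f(n) is dominated.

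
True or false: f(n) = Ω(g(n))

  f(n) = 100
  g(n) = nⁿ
False

f(n) = 100 is O(1), and g(n) = nⁿ is O(nⁿ).
Since O(1) grows slower than O(nⁿ), f(n) = Ω(g(n)) is false.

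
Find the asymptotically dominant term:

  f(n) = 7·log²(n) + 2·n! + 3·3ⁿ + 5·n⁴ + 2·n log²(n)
2·n!

Looking at each term:
  - 7·log²(n) is O(log² n)
  - 2·n! is O(n!)
  - 3·3ⁿ is O(3ⁿ)
  - 5·n⁴ is O(n⁴)
  - 2·n log²(n) is O(n log² n)

The term 2·n! (O(n!)) grows fastest and dominates all others.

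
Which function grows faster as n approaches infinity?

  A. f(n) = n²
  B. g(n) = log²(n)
A

f(n) = n² is O(n²), while g(n) = log²(n) is O(log² n).
Since O(n²) grows faster than O(log² n), f(n) dominates.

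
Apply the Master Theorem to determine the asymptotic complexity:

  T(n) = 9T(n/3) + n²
Θ(n² log n)

Master Theorem: a = 9, b = 3, f(n) = n².
Compute the critical exponent d = log₃(9) = 2.
Compare f(n) = Θ(n²) against n^d:
  k = 2 = d, so f(n) = Θ(n^d) — Case 2.
  Work is balanced across levels: T(n) = Θ(n^d log n) = Θ(n² log n).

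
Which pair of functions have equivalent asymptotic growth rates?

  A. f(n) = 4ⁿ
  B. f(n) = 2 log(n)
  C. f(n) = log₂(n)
B and C

Examining each function:
  A. 4ⁿ is O(4ⁿ)
  B. 2 log(n) is O(log n)
  C. log₂(n) is O(log n)

Functions B and C both have the same complexity class.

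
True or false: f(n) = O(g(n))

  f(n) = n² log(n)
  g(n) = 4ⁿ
True

f(n) = n² log(n) is O(n² log n), and g(n) = 4ⁿ is O(4ⁿ).
Since O(n² log n) ⊆ O(4ⁿ) (f grows no faster than g), f(n) = O(g(n)) is true.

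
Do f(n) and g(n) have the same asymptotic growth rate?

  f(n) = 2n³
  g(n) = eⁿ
False

f(n) = 2n³ is O(n³), and g(n) = eⁿ is O(eⁿ).
Since they have different growth rates, f(n) = Θ(g(n)) is false.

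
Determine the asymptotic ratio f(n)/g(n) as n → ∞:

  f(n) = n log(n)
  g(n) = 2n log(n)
1/2

Since n log(n) and 2n log(n) have the same growth rate (O(n log n)),
the ratio converges to a constant: 1/2.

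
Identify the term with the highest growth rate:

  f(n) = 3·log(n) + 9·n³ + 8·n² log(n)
9·n³

Looking at each term:
  - 3·log(n) is O(log n)
  - 9·n³ is O(n³)
  - 8·n² log(n) is O(n² log n)

The term 9·n³ (O(n³)) grows fastest and dominates all others.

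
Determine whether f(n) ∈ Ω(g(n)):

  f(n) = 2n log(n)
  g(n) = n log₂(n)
True

f(n) = 2n log(n) and g(n) = n log₂(n) are both O(n log n).
Big-Ω permits equal growth rates (f ≥ c·g for some c > 0), so f(n) = Ω(g(n)) is true.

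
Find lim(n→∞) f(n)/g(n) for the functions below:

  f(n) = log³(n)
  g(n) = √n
0

Since log³(n) (O(log³ n)) grows slower than √n (O(√n)),
the ratio f(n)/g(n) → 0 as n → ∞.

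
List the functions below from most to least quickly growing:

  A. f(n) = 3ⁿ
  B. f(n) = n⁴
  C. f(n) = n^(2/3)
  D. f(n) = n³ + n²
A > B > D > C

Comparing growth rates:
A = 3ⁿ is O(3ⁿ)
B = n⁴ is O(n⁴)
D = n³ + n² is O(n³)
C = n^(2/3) is O(n^(2/3))

Therefore, the order from fastest to slowest is: A > B > D > C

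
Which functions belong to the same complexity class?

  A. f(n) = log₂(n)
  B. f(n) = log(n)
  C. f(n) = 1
A and B

Examining each function:
  A. log₂(n) is O(log n)
  B. log(n) is O(log n)
  C. 1 is O(1)

Functions A and B both have the same complexity class.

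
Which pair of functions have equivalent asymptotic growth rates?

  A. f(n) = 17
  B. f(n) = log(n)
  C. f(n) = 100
A and C

Examining each function:
  A. 17 is O(1)
  B. log(n) is O(log n)
  C. 100 is O(1)

Functions A and C both have the same complexity class.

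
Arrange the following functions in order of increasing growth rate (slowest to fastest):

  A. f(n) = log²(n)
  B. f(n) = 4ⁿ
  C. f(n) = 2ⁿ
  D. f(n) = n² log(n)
A < D < C < B

Comparing growth rates:
A = log²(n) is O(log² n)
D = n² log(n) is O(n² log n)
C = 2ⁿ is O(2ⁿ)
B = 4ⁿ is O(4ⁿ)

Therefore, the order from slowest to fastest is: A < D < C < B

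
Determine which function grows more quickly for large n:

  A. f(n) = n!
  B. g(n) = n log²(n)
A

f(n) = n! is O(n!), while g(n) = n log²(n) is O(n log² n).
Since O(n!) grows faster than O(n log² n), f(n) dominates.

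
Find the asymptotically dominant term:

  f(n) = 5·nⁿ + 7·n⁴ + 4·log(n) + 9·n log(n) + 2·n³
5·nⁿ

Looking at each term:
  - 5·nⁿ is O(nⁿ)
  - 7·n⁴ is O(n⁴)
  - 4·log(n) is O(log n)
  - 9·n log(n) is O(n log n)
  - 2·n³ is O(n³)

The term 5·nⁿ (O(nⁿ)) grows fastest and dominates all others.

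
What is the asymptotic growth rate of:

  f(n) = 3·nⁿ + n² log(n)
Θ(nⁿ)

Order the terms by growth rate: n² log(n) ≺ 3·nⁿ.
The fastest-growing term 3·nⁿ dominates as n → ∞; dropping its constant factor gives Θ(nⁿ).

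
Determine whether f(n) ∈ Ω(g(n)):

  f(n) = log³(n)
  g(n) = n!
False

f(n) = log³(n) is O(log³ n), and g(n) = n! is O(n!).
Since O(log³ n) grows slower than O(n!), f(n) = Ω(g(n)) is false.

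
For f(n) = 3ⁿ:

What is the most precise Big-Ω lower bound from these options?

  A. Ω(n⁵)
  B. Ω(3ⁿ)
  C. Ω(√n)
B

f(n) = 3ⁿ is Ω(3ⁿ).
All listed options are valid Big-Ω bounds (lower bounds),
but Ω(3ⁿ) is the tightest (largest valid bound).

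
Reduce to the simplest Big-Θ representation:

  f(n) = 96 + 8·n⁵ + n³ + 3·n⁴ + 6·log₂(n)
Θ(n⁵)

Order the terms by growth rate: 96 ≺ 6·log₂(n) ≺ n³ ≺ 3·n⁴ ≺ 8·n⁵.
The fastest-growing term 8·n⁵ dominates as n → ∞; dropping its constant factor gives Θ(n⁵).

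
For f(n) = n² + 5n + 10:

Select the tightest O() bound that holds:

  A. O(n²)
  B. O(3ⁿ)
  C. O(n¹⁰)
A

f(n) = n² + 5n + 10 is O(n²).
All listed options are valid Big-O bounds (upper bounds),
but O(n²) is the tightest (smallest valid bound).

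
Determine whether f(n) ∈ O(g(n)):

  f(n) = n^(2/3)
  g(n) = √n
False

f(n) = n^(2/3) is O(n^(2/3)), and g(n) = √n is O(√n).
Since O(n^(2/3)) grows faster than O(√n), f(n) = O(g(n)) is false.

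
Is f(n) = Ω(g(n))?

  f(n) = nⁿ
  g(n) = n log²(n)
True

f(n) = nⁿ is O(nⁿ), and g(n) = n log²(n) is O(n log² n).
Since O(nⁿ) grows at least as fast as O(n log² n), f(n) = Ω(g(n)) is true.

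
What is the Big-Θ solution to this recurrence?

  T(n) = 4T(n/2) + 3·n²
Θ(n² log n)

Master Theorem: a = 4, b = 2, f(n) = 3·n².
Compute the critical exponent d = log₂(4) = 2.
Compare f(n) = Θ(n²) against n^d:
  k = 2 = d, so f(n) = Θ(n^d) — Case 2.
  Work is balanced across levels: T(n) = Θ(n^d log n) = Θ(n² log n).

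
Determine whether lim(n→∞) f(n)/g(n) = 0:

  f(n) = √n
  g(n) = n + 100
True

f(n) = √n is O(√n), and g(n) = n + 100 is O(n).
Since O(√n) grows strictly slower than O(n), f(n) = o(g(n)) is true.
This means lim(n→∞) f(n)/g(n) = 0.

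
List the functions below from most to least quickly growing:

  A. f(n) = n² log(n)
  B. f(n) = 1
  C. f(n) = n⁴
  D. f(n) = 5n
C > A > D > B

Comparing growth rates:
C = n⁴ is O(n⁴)
A = n² log(n) is O(n² log n)
D = 5n is O(n)
B = 1 is O(1)

Therefore, the order from fastest to slowest is: C > A > D > B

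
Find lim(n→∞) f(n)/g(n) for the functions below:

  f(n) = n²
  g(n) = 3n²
1/3

Since n² and 3n² have the same growth rate (O(n²)),
the ratio converges to a constant: 1/3.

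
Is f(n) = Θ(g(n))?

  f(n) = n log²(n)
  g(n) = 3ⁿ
False

f(n) = n log²(n) is O(n log² n), and g(n) = 3ⁿ is O(3ⁿ).
Since they have different growth rates, f(n) = Θ(g(n)) is false.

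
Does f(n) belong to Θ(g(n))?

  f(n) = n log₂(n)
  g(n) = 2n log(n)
True

f(n) = n log₂(n) and g(n) = 2n log(n) are both O(n log n).
Since they have the same asymptotic growth rate, f(n) = Θ(g(n)) is true.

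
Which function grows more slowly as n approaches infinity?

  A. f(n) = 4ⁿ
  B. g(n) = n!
A

f(n) = 4ⁿ is O(4ⁿ), while g(n) = n! is O(n!).
Since O(4ⁿ) grows slower than O(n!), f(n) is dominated.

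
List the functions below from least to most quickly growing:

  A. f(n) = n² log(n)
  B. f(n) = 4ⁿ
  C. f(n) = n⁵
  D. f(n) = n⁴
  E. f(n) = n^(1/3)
E < A < D < C < B

Comparing growth rates:
E = n^(1/3) is O(n^(1/3))
A = n² log(n) is O(n² log n)
D = n⁴ is O(n⁴)
C = n⁵ is O(n⁵)
B = 4ⁿ is O(4ⁿ)

Therefore, the order from slowest to fastest is: E < A < D < C < B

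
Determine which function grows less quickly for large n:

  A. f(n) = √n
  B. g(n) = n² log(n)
A

f(n) = √n is O(√n), while g(n) = n² log(n) is O(n² log n).
Since O(√n) grows slower than O(n² log n), f(n) is dominated.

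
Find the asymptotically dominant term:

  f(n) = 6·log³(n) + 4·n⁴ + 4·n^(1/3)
4·n⁴

Looking at each term:
  - 6·log³(n) is O(log³ n)
  - 4·n⁴ is O(n⁴)
  - 4·n^(1/3) is O(n^(1/3))

The term 4·n⁴ (O(n⁴)) grows fastest and dominates all others.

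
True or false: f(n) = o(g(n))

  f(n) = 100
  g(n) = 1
False

f(n) = 100 is O(1), and g(n) = 1 is O(1).
Since they have the same growth rate, f(n) = o(g(n)) is false.
(f = o(g) requires f to grow strictly slower, not equal.)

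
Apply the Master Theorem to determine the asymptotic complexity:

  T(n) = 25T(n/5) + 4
Θ(n²)

Master Theorem: a = 25, b = 5, f(n) = 4.
Compute the critical exponent d = log₅(25) = 2.
Compare f(n) = Θ(1) against n^d:
  k = 0 < d = 2, so f(n) = O(n^(d-ε)) — Case 1.
  The recursion cost dominates: T(n) = Θ(n^d) = Θ(n²).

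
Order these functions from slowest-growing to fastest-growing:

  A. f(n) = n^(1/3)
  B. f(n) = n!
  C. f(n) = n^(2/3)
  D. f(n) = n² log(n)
A < C < D < B

Comparing growth rates:
A = n^(1/3) is O(n^(1/3))
C = n^(2/3) is O(n^(2/3))
D = n² log(n) is O(n² log n)
B = n! is O(n!)

Therefore, the order from slowest to fastest is: A < C < D < B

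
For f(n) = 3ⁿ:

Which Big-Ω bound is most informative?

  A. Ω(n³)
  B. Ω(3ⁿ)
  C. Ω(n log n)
B

f(n) = 3ⁿ is Ω(3ⁿ).
All listed options are valid Big-Ω bounds (lower bounds),
but Ω(3ⁿ) is the tightest (largest valid bound).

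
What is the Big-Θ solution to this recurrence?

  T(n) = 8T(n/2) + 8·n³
Θ(n³ log n)

Master Theorem: a = 8, b = 2, f(n) = 8·n³.
Compute the critical exponent d = log₂(8) = 3.
Compare f(n) = Θ(n³) against n^d:
  k = 3 = d, so f(n) = Θ(n^d) — Case 2.
  Work is balanced across levels: T(n) = Θ(n^d log n) = Θ(n³ log n).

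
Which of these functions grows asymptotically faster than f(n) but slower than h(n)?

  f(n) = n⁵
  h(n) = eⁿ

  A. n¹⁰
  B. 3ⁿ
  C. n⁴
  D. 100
A

We need g(n) with n⁵ = o(g(n)) and g(n) = o(eⁿ), i.e. O(n⁵) ≺ g ≺ O(eⁿ).
Check each option:
  A. n¹⁰ — O(n¹⁰) is strictly between O(n⁵) and O(eⁿ) ✓
  B. 3ⁿ — O(3ⁿ) does not grow strictly slower than h(n)
  C. n⁴ — O(n⁴) does not grow strictly faster than f(n)
  D. 100 — O(1) does not grow strictly faster than f(n)

Only option A (n¹⁰) lies strictly between.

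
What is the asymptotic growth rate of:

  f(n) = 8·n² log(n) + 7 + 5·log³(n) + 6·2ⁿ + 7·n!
Θ(n!)

Order the terms by growth rate: 7 ≺ 5·log³(n) ≺ 8·n² log(n) ≺ 6·2ⁿ ≺ 7·n!.
The fastest-growing term 7·n! dominates as n → ∞; dropping its constant factor gives Θ(n!).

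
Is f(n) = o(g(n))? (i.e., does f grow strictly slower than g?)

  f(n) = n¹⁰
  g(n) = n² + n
False

f(n) = n¹⁰ is O(n¹⁰), and g(n) = n² + n is O(n²).
Since O(n¹⁰) grows faster than or equal to O(n²), f(n) = o(g(n)) is false.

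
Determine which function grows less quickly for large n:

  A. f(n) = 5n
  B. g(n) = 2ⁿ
A

f(n) = 5n is O(n), while g(n) = 2ⁿ is O(2ⁿ).
Since O(n) grows slower than O(2ⁿ), f(n) is dominated.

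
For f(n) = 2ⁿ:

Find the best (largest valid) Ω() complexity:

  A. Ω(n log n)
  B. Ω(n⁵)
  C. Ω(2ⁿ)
C

f(n) = 2ⁿ is Ω(2ⁿ).
All listed options are valid Big-Ω bounds (lower bounds),
but Ω(2ⁿ) is the tightest (largest valid bound).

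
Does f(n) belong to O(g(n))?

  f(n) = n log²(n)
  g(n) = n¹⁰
True

f(n) = n log²(n) is O(n log² n), and g(n) = n¹⁰ is O(n¹⁰).
Since O(n log² n) ⊆ O(n¹⁰) (f grows no faster than g), f(n) = O(g(n)) is true.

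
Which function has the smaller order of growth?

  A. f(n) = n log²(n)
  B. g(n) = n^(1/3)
B

f(n) = n log²(n) is O(n log² n), while g(n) = n^(1/3) is O(n^(1/3)).
Since O(n^(1/3)) grows slower than O(n log² n), g(n) is dominated.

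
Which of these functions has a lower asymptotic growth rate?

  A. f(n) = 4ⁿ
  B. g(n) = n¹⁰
B

f(n) = 4ⁿ is O(4ⁿ), while g(n) = n¹⁰ is O(n¹⁰).
Since O(n¹⁰) grows slower than O(4ⁿ), g(n) is dominated.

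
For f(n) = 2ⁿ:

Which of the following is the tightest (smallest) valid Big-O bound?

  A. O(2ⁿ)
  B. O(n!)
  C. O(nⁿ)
A

f(n) = 2ⁿ is O(2ⁿ).
All listed options are valid Big-O bounds (upper bounds),
but O(2ⁿ) is the tightest (smallest valid bound).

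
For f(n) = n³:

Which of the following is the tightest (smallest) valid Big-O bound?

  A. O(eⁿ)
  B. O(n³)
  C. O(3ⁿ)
B

f(n) = n³ is O(n³).
All listed options are valid Big-O bounds (upper bounds),
but O(n³) is the tightest (smallest valid bound).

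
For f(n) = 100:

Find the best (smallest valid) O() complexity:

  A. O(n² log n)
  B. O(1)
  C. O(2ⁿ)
B

f(n) = 100 is O(1).
All listed options are valid Big-O bounds (upper bounds),
but O(1) is the tightest (smallest valid bound).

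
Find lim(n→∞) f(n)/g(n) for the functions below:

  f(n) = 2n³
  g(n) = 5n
∞

Since 2n³ (O(n³)) grows faster than 5n (O(n)),
the ratio f(n)/g(n) → ∞ as n → ∞.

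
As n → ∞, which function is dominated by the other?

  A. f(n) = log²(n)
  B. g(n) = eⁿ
A

f(n) = log²(n) is O(log² n), while g(n) = eⁿ is O(eⁿ).
Since O(log² n) grows slower than O(eⁿ), f(n) is dominated.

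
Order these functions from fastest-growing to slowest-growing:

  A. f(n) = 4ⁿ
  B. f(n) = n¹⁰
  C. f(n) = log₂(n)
A > B > C

Comparing growth rates:
A = 4ⁿ is O(4ⁿ)
B = n¹⁰ is O(n¹⁰)
C = log₂(n) is O(log n)

Therefore, the order from fastest to slowest is: A > B > C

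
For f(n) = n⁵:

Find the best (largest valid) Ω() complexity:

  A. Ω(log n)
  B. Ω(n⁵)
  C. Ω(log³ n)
B

f(n) = n⁵ is Ω(n⁵).
All listed options are valid Big-Ω bounds (lower bounds),
but Ω(n⁵) is the tightest (largest valid bound).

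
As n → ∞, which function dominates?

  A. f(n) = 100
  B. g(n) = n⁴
B

f(n) = 100 is O(1), while g(n) = n⁴ is O(n⁴).
Since O(n⁴) grows faster than O(1), g(n) dominates.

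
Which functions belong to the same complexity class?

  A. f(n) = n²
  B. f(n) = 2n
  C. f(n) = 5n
B and C

Examining each function:
  A. n² is O(n²)
  B. 2n is O(n)
  C. 5n is O(n)

Functions B and C both have the same complexity class.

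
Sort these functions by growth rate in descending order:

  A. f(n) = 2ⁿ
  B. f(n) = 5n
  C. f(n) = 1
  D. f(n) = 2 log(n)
A > B > D > C

Comparing growth rates:
A = 2ⁿ is O(2ⁿ)
B = 5n is O(n)
D = 2 log(n) is O(log n)
C = 1 is O(1)

Therefore, the order from fastest to slowest is: A > B > D > C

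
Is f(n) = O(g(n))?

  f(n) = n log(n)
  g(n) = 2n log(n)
True

f(n) = n log(n) and g(n) = 2n log(n) are both O(n log n).
Big-O permits equal growth rates (f ≤ c·g for some c), so f(n) = O(g(n)) is true.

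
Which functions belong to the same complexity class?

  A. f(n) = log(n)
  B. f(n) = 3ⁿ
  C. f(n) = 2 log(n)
A and C

Examining each function:
  A. log(n) is O(log n)
  B. 3ⁿ is O(3ⁿ)
  C. 2 log(n) is O(log n)

Functions A and C both have the same complexity class.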